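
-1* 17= -17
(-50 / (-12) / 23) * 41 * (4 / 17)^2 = 8200 / 19941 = 0.41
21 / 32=0.66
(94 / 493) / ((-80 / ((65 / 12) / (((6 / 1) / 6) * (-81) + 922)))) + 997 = 39683438845 / 39802848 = 997.00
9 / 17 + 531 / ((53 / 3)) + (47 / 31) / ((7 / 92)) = 9876010 / 195517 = 50.51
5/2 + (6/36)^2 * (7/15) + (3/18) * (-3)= 1087/540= 2.01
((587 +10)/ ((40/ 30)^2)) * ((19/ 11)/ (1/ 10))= 510435/ 88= 5800.40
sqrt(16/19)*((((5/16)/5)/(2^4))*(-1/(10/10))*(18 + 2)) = -5*sqrt(19)/304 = -0.07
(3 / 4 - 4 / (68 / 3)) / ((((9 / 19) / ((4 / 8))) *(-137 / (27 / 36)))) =-247 / 74528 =-0.00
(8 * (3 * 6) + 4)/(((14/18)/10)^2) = 1198800/49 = 24465.31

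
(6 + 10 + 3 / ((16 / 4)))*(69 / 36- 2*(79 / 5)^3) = -792614087 / 6000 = -132102.35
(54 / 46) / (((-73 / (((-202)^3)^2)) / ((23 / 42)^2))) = -1171918246263504 / 3577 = -327626012374.48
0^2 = 0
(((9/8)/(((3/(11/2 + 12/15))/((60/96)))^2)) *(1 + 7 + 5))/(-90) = -5733/20480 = -0.28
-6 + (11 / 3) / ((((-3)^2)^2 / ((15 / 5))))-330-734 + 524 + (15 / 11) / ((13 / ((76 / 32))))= -50558875 / 92664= -545.62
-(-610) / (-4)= -305 / 2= -152.50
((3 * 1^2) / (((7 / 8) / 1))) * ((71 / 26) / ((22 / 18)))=7668 / 1001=7.66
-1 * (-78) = 78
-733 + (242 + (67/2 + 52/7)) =-6301/14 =-450.07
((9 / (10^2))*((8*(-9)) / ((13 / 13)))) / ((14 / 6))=-486 / 175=-2.78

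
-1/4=-0.25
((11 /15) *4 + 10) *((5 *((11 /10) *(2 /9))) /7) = 2134 /945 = 2.26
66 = 66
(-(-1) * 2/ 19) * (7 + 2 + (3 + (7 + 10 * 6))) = 8.32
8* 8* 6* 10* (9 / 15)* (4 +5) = 20736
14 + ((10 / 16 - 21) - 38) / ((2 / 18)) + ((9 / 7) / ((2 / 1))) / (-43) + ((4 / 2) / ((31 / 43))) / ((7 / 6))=-37996733 / 74648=-509.01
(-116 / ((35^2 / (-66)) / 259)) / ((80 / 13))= 460317 / 1750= 263.04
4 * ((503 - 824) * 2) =-2568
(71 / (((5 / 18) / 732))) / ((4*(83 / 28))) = 6548472 / 415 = 15779.45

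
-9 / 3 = -3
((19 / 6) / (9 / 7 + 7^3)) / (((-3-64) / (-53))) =0.01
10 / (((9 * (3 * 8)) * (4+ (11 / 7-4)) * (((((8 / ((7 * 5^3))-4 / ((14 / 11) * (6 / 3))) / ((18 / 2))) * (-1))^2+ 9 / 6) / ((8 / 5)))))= 64312500 / 2087626783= 0.03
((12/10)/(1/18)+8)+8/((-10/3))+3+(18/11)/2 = 1706/55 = 31.02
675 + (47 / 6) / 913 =3697697 / 5478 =675.01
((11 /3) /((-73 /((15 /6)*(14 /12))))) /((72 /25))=-9625 /189216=-0.05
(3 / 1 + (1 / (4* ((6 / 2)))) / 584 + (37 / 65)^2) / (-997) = -98424577 / 29519973600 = -0.00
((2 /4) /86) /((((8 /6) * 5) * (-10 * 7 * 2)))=-3 /481600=-0.00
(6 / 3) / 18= 1 / 9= 0.11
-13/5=-2.60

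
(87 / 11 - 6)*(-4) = -84 / 11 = -7.64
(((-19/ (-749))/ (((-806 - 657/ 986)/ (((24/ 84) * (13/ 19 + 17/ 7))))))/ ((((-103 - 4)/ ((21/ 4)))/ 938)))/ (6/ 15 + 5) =0.00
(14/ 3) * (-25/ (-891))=0.13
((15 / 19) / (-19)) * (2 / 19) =-30 / 6859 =-0.00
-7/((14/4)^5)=-32/2401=-0.01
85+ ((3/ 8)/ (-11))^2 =658249/ 7744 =85.00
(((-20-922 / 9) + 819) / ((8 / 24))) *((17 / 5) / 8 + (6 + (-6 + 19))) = 1623671 / 40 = 40591.78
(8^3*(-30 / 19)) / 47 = -15360 / 893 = -17.20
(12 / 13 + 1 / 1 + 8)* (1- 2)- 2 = -155 / 13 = -11.92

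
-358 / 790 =-179 / 395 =-0.45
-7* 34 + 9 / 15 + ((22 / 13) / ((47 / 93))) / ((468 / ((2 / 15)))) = -84854728 / 357435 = -237.40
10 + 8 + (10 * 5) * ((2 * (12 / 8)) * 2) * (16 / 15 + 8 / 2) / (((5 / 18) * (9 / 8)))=4882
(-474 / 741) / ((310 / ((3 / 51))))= -79 / 650845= -0.00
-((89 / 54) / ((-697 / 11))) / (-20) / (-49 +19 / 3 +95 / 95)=979 / 31365000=0.00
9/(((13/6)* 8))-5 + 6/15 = -1061/260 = -4.08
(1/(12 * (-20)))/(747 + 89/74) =-37/6644040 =-0.00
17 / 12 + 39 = 485 / 12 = 40.42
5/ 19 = 0.26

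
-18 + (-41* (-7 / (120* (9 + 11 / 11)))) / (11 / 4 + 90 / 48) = -99613 / 5550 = -17.95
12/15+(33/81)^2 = 0.97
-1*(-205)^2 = -42025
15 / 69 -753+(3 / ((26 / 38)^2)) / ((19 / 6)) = -2918200 / 3887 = -750.76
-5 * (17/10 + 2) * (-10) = 185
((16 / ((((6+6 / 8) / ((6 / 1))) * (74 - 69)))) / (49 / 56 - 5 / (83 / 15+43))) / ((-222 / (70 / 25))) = -0.05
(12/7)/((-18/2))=-4/21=-0.19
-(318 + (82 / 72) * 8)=-2944 / 9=-327.11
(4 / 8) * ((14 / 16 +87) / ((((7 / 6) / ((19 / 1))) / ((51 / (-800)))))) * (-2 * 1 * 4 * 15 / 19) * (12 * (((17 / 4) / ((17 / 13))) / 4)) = 2809.02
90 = 90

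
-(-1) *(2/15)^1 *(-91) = -182/15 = -12.13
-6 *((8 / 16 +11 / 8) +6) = -189 / 4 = -47.25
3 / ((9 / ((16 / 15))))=16 / 45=0.36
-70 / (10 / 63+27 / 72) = -35280 / 269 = -131.15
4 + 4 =8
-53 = -53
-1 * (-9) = 9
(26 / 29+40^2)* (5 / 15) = 46426 / 87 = 533.63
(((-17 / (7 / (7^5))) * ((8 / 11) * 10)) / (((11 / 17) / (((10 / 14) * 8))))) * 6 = -1903238400 / 121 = -15729242.98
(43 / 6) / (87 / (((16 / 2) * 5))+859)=860 / 103341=0.01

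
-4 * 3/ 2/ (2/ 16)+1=-47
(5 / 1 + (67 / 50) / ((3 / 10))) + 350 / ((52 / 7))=22067 / 390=56.58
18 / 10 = 9 / 5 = 1.80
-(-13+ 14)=-1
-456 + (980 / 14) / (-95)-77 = -10141 / 19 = -533.74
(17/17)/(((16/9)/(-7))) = -3.94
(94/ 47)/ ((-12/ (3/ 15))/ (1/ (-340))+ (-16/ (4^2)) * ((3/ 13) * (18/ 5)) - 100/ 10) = 65/ 662648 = 0.00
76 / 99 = 0.77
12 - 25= -13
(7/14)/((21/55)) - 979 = -41063/42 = -977.69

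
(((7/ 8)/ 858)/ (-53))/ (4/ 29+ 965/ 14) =-1421/ 5100545736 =-0.00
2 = 2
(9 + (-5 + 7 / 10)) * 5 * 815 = 38305 / 2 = 19152.50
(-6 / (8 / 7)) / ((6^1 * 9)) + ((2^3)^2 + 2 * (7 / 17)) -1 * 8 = 69433 / 1224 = 56.73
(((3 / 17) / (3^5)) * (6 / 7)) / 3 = 2 / 9639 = 0.00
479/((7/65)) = 31135/7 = 4447.86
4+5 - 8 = 1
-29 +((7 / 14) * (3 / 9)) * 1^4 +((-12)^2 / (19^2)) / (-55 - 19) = -2311193 / 80142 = -28.84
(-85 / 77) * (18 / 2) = -765 / 77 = -9.94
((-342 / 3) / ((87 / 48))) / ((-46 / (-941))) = -858192 / 667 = -1286.64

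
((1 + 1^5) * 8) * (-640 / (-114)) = 5120 / 57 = 89.82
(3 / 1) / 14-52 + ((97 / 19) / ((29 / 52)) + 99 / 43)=-13377251 / 331702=-40.33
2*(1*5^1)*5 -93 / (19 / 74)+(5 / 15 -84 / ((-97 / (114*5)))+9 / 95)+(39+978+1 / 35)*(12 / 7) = 2608025534 / 1354605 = 1925.30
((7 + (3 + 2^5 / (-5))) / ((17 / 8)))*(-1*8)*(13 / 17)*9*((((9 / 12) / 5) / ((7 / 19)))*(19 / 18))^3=-1834789359 / 247817500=-7.40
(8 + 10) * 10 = 180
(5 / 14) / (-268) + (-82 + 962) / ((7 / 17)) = 8018555 / 3752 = 2137.14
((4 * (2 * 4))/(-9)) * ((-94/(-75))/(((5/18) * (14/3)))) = -3008/875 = -3.44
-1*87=-87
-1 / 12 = -0.08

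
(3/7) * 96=288/7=41.14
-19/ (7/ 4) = -76/ 7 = -10.86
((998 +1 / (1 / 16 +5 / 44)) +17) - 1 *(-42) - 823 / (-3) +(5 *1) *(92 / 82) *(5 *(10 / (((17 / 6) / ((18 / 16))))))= 93885499 / 64821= 1448.38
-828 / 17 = -48.71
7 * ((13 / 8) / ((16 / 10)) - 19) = -8057 / 64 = -125.89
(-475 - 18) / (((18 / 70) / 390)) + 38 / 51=-38133512 / 51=-747715.92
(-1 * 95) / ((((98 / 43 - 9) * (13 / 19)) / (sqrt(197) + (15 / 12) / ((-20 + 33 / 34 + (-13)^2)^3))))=289.96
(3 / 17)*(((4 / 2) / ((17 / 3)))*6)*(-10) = -1080 / 289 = -3.74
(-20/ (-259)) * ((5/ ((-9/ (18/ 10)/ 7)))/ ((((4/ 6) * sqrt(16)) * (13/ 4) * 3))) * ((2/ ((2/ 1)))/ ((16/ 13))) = -5/ 296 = -0.02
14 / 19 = 0.74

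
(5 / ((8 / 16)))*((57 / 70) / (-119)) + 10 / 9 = 7817 / 7497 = 1.04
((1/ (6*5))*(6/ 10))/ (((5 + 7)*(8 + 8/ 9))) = 3/ 16000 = 0.00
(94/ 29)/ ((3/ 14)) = 1316/ 87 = 15.13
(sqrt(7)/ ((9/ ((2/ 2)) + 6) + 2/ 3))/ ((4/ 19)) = 57 * sqrt(7)/ 188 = 0.80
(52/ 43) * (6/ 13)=24/ 43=0.56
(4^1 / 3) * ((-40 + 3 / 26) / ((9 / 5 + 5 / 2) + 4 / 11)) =-228140 / 20007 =-11.40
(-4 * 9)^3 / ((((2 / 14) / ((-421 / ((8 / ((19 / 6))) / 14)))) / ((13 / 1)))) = 9905385672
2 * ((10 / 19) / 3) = 20 / 57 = 0.35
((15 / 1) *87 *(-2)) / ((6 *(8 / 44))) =-4785 / 2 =-2392.50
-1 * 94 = -94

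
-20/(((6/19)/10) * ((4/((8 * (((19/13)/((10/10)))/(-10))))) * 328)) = 1805/3198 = 0.56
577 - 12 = 565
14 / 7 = 2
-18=-18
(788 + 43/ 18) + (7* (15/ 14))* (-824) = -97013/ 18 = -5389.61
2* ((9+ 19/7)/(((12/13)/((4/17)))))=2132/357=5.97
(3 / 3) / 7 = 1 / 7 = 0.14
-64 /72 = -8 /9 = -0.89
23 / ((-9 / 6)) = -46 / 3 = -15.33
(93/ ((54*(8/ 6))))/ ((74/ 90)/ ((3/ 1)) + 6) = 1395/ 6776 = 0.21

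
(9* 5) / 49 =45 / 49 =0.92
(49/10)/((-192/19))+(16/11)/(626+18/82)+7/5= 0.92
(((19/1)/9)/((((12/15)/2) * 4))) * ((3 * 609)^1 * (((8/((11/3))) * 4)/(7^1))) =3005.45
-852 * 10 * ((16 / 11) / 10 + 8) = -763392 / 11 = -69399.27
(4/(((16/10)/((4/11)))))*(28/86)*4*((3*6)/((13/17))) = 171360/6149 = 27.87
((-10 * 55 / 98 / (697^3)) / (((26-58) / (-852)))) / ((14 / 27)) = -1581525 / 1858285495024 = -0.00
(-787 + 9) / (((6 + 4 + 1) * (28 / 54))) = -10503 / 77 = -136.40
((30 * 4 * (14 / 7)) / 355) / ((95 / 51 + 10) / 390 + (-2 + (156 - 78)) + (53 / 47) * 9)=8974368 / 1143995239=0.01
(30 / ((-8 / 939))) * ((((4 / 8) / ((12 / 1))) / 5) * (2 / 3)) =-313 / 16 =-19.56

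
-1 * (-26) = 26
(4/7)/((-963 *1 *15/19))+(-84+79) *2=-1011226/101115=-10.00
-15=-15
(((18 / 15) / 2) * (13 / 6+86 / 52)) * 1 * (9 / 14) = 1341 / 910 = 1.47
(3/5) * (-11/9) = -11/15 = -0.73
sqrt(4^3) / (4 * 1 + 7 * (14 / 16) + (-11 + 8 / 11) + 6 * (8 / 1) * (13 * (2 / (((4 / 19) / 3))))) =704 / 1564979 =0.00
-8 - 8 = -16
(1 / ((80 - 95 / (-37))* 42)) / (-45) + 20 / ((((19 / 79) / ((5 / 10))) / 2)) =9122840297 / 109705050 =83.16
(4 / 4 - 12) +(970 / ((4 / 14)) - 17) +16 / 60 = 50509 / 15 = 3367.27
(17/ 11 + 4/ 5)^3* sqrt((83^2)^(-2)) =2146689/ 1146157375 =0.00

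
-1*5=-5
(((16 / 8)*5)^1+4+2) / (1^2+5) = 8 / 3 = 2.67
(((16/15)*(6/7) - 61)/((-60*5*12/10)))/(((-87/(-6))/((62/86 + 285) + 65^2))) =51.92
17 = 17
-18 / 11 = -1.64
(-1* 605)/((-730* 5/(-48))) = -2904/365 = -7.96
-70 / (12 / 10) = -175 / 3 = -58.33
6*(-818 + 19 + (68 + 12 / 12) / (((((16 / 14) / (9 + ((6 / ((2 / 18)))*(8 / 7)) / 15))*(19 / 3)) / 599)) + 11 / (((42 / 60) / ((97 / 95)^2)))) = 4494176241 / 10108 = 444615.77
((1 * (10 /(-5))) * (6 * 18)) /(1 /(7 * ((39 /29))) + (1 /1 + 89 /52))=-235872 /3077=-76.66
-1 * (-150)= 150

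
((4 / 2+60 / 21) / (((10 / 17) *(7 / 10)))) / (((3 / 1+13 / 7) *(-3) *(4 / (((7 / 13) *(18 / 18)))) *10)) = -17 / 1560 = -0.01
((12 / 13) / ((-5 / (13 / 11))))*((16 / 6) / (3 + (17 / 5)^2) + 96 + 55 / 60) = -106033 / 5005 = -21.19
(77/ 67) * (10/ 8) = 385/ 268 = 1.44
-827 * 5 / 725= -827 / 145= -5.70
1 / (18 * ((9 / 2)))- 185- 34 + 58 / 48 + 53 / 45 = -701789 / 3240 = -216.60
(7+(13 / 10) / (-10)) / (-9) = -229 / 300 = -0.76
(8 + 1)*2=18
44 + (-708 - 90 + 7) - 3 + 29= -721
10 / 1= 10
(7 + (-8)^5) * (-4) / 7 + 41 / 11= 18724.30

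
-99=-99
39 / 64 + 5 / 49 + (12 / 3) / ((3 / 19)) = 26.04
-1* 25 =-25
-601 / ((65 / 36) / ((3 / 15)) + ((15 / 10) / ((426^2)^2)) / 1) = -13195371122784 / 198211111801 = -66.57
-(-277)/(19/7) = 1939/19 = 102.05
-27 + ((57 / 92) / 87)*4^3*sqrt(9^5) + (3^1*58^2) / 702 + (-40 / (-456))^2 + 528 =1959951528 / 3130231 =626.14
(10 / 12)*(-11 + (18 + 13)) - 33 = -16.33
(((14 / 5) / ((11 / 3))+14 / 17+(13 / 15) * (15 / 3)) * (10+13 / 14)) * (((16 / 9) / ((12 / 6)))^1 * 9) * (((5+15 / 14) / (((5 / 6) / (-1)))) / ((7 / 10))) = -20326968 / 3773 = -5387.48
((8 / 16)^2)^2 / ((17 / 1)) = 1 / 272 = 0.00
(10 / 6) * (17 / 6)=85 / 18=4.72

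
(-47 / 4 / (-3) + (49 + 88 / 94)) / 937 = 30373 / 528468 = 0.06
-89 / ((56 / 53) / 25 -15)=117925 / 19819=5.95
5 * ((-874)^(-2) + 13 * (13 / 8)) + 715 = 1253711495 / 1527752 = 820.63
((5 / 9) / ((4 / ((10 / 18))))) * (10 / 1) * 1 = 125 / 162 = 0.77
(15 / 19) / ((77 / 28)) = 60 / 209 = 0.29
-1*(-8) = 8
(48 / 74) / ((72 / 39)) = 13 / 37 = 0.35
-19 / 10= -1.90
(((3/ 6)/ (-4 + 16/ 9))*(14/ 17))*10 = -63/ 34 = -1.85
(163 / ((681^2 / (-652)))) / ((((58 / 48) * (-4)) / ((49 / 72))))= 1301881 / 40347207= 0.03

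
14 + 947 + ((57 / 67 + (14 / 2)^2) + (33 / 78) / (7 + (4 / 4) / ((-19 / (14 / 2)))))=221887655 / 219492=1010.91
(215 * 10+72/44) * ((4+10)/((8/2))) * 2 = 165676/11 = 15061.45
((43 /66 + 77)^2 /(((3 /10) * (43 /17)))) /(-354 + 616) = 2232578125 /73612044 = 30.33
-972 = -972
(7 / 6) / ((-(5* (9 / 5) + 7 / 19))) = -133 / 1068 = -0.12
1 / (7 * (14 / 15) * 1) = 15 / 98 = 0.15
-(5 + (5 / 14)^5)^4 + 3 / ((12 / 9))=-52347905256635777953489329 / 83668255425284801560576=-625.66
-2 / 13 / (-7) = 2 / 91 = 0.02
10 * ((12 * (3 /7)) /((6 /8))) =480 /7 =68.57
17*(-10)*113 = -19210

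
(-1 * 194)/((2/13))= -1261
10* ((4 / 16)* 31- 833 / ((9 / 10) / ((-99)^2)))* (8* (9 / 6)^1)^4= -1881037676160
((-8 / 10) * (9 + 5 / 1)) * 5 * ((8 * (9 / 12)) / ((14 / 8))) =-192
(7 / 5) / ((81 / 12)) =28 / 135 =0.21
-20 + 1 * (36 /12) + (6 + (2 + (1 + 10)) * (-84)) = -1103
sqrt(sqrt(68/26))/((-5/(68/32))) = -17 * 13^(3/4) * 34^(1/4)/520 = -0.54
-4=-4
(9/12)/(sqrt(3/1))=0.43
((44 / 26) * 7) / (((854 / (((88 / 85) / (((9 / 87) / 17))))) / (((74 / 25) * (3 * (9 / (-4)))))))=-4673988 / 99125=-47.15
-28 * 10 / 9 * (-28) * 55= 47911.11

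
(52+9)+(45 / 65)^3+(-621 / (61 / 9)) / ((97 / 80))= -185030558 / 12999649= -14.23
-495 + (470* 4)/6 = -545/3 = -181.67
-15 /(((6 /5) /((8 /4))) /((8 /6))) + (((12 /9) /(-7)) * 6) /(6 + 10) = -1403 /42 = -33.40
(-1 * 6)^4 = 1296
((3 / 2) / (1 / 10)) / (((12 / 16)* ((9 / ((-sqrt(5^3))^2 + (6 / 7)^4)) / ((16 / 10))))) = 9645472 / 21609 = 446.36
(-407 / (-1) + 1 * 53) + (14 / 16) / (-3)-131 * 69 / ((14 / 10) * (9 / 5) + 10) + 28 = -1759735 / 7512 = -234.26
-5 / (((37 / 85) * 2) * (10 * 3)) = -85 / 444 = -0.19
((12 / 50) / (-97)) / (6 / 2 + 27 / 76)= -152 / 206125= -0.00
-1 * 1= -1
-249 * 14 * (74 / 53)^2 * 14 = -267250704 / 2809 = -95140.87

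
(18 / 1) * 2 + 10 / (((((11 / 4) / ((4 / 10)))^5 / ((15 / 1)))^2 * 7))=510643066159540332 / 14184529078671875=36.00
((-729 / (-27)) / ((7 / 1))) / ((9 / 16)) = 48 / 7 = 6.86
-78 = -78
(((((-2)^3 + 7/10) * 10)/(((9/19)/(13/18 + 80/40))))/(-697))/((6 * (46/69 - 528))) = -9709/51037128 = -0.00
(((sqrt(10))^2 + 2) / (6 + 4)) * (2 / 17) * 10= 24 / 17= 1.41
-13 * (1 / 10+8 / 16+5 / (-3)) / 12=52 / 45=1.16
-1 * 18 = -18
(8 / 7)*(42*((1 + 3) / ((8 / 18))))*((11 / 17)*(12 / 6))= 9504 / 17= 559.06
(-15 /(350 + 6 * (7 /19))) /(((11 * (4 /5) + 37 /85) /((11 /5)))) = -10659 /1050644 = -0.01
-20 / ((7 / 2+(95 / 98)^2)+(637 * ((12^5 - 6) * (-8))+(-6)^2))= 192080 / 12178037722401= 0.00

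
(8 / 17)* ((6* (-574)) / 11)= -27552 / 187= -147.34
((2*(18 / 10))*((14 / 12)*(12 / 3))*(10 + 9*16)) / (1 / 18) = 232848 / 5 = 46569.60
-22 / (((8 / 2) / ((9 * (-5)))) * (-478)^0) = 495 / 2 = 247.50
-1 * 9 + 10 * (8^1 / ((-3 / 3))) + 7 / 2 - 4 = -179 / 2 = -89.50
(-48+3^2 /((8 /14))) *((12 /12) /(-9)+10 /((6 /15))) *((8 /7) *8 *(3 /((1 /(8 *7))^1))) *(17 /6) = -10479616 /3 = -3493205.33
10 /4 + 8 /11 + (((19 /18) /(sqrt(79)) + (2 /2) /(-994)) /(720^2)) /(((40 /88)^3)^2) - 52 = -4319576119487171 /88565400000000 + 33659659 * sqrt(79) /11518200000000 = -48.77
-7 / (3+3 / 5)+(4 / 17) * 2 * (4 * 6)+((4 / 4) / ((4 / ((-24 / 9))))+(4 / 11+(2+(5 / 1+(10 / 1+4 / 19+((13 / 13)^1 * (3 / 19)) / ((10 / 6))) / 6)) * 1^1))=2840227 / 159885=17.76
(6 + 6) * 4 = 48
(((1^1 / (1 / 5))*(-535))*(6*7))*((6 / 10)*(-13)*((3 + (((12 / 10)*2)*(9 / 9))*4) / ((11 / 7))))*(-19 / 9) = -163172646 / 11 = -14833876.91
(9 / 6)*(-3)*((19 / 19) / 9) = -1 / 2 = -0.50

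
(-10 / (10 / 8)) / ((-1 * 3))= 8 / 3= 2.67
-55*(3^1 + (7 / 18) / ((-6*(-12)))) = -214225 / 1296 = -165.30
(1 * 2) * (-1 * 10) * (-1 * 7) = 140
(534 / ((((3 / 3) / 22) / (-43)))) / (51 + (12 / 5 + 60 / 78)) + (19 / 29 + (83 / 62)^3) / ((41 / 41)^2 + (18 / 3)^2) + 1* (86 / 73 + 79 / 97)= -59445432175098447369 / 6375810636722744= -9323.59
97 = 97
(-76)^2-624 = 5152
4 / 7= 0.57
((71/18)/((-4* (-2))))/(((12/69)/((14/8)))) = 11431/2304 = 4.96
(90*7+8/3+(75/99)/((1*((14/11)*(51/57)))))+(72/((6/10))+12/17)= 179461/238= 754.04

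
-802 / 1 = -802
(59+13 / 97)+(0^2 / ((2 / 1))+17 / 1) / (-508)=2912239 / 49276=59.10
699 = 699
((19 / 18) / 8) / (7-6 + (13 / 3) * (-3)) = -19 / 1728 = -0.01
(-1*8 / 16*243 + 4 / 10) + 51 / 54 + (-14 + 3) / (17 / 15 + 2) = -261554 / 2115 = -123.67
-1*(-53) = 53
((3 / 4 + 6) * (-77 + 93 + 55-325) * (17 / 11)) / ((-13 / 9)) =524637 / 286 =1834.40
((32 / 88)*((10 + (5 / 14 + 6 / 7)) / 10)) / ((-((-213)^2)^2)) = -157 / 792463271985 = -0.00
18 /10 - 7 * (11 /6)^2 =-3911 /180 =-21.73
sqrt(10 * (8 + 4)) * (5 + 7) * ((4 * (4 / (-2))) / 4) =-48 * sqrt(30) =-262.91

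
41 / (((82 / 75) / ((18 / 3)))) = 225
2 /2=1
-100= -100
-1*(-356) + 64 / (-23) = 8124 / 23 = 353.22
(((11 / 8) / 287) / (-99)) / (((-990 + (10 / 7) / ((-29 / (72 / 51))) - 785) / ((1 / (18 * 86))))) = 493 / 27992883817440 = 0.00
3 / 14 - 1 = -11 / 14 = -0.79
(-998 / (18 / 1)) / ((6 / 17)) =-8483 / 54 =-157.09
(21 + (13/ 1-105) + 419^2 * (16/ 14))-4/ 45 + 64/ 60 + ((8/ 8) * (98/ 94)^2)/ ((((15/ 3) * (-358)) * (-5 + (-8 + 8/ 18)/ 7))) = 19136233936381447/ 95408720190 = 200571.12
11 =11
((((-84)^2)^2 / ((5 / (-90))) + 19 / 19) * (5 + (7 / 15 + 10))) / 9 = -207911079704 / 135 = -1540082071.88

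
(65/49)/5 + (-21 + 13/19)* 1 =-18667/931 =-20.05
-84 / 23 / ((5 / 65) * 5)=-1092 / 115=-9.50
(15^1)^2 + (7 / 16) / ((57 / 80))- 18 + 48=255.61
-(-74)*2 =148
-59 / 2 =-29.50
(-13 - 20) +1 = -32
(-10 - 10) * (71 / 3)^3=-7158220 / 27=-265119.26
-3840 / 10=-384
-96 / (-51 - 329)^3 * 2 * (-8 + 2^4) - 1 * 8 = -6858976 / 857375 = -8.00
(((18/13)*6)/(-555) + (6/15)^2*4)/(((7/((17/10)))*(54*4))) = 31943/45454500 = 0.00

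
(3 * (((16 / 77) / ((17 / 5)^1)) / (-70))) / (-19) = 24 / 174097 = 0.00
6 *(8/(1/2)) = 96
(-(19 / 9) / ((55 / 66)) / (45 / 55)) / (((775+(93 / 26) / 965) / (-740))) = 141106160 / 47728251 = 2.96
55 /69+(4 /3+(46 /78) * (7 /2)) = 7525 /1794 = 4.19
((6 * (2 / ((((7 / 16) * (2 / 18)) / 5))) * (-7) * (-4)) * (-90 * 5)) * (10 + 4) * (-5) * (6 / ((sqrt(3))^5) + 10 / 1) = 241920000 * sqrt(3) + 10886400000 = 11305417731.37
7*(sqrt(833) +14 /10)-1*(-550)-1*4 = 49*sqrt(17) +2779 /5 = 757.83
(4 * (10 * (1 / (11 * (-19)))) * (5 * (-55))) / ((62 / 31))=26.32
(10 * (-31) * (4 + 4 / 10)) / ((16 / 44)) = -3751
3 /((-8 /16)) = -6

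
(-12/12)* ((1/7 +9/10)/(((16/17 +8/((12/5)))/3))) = -11169/15260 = -0.73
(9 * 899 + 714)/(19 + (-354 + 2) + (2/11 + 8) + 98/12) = -581130/20899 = -27.81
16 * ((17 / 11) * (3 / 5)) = 14.84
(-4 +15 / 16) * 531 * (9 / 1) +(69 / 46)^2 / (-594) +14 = -7720253 / 528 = -14621.69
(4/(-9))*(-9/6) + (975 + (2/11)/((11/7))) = 354209/363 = 975.78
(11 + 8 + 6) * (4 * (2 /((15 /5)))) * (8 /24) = 22.22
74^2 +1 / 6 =32857 / 6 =5476.17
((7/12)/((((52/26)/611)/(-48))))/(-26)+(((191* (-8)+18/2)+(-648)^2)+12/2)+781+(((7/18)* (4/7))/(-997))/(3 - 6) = 11292547421/26919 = 419501.00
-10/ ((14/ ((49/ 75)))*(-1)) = 7/ 15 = 0.47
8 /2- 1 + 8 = 11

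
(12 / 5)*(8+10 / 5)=24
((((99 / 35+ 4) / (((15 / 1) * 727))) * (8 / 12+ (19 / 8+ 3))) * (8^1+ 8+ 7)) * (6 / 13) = 159413 / 3969420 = 0.04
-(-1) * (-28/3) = -28/3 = -9.33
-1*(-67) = 67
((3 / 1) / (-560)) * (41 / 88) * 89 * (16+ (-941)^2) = -9693535659 / 49280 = -196703.24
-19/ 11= -1.73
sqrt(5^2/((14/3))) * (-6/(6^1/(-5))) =25 * sqrt(42)/14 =11.57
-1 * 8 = -8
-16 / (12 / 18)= -24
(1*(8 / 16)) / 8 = 1 / 16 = 0.06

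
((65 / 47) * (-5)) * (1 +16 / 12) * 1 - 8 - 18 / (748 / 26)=-652858 / 26367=-24.76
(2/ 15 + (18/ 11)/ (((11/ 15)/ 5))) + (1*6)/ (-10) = 19403/ 1815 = 10.69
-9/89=-0.10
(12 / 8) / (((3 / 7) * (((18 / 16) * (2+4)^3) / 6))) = 7 / 81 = 0.09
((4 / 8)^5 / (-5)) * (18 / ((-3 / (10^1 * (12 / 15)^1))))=3 / 10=0.30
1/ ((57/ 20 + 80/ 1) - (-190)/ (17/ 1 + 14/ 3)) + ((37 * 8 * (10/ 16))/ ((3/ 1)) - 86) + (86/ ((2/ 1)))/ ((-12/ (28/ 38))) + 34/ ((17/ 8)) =-9923477/ 905198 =-10.96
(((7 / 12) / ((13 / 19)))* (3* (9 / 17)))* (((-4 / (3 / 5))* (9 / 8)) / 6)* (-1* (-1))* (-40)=29925 / 442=67.70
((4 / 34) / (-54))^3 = -1 / 96702579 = -0.00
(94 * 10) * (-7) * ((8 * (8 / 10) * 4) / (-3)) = 168448 / 3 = 56149.33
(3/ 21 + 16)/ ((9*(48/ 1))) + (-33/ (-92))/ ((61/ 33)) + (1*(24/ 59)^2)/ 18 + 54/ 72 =14630047291/ 14768741232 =0.99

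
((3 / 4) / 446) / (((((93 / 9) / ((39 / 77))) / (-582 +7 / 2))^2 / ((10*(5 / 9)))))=152706384675 / 20329639792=7.51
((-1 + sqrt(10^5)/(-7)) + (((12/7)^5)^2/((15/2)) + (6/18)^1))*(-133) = -2299189543202/605304105 + 1900*sqrt(10) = 2209.92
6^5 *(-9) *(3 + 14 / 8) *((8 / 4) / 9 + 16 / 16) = -406296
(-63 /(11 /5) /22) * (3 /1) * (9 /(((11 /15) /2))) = -127575 /1331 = -95.85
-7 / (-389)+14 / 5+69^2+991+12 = 11216461 / 1945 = 5766.82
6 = 6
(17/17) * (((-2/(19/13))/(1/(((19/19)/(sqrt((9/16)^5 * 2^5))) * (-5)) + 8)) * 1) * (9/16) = -95846400/995025269 - 2274480 * sqrt(2)/995025269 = -0.10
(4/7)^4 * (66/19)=16896/45619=0.37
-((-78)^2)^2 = -37015056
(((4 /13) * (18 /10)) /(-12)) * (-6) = 0.28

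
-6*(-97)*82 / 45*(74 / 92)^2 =5444513 / 7935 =686.14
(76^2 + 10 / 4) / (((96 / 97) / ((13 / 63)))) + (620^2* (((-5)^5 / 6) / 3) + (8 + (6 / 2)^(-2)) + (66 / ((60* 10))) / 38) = -66734898.19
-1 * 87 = -87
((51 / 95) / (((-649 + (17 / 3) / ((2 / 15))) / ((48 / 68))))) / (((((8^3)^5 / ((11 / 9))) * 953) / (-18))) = 99 / 241494435945418588160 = 0.00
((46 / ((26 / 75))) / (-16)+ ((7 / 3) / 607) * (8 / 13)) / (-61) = 3140329 / 23104848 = 0.14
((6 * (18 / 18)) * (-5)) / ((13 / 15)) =-450 / 13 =-34.62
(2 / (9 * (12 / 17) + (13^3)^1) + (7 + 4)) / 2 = 412061 / 74914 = 5.50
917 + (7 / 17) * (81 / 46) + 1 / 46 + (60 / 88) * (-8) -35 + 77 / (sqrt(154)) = sqrt(154) / 2 + 3773234 / 4301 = 883.50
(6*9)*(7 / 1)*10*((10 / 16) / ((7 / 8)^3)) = 172800 / 49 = 3526.53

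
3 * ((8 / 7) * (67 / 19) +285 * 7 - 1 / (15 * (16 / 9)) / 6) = 127617681 / 21280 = 5997.07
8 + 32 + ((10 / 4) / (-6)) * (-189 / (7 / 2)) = 125 / 2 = 62.50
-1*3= -3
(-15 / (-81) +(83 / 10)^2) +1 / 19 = 3546257 / 51300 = 69.13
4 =4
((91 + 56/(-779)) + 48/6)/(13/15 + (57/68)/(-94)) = 7388992200/64065739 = 115.33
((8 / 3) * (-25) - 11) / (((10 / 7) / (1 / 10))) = -1631 / 300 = -5.44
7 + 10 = 17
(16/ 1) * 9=144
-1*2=-2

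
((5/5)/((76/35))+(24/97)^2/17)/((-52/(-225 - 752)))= 5512361987/632134256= 8.72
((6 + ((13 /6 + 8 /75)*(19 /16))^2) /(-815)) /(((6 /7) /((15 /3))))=-535762087 /5633280000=-0.10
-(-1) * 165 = 165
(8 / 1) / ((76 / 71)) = 142 / 19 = 7.47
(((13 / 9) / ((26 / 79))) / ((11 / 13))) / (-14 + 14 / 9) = -1027 / 2464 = -0.42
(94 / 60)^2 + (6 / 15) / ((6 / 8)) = 2.99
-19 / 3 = -6.33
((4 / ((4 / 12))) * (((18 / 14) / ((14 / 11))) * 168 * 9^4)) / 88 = 1062882 / 7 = 151840.29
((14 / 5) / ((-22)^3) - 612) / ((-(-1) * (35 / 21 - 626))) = 48874341 / 49859260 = 0.98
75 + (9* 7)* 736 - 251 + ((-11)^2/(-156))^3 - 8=175331904983/3796416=46183.53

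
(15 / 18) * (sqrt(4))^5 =80 / 3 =26.67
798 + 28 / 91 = 10378 / 13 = 798.31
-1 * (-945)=945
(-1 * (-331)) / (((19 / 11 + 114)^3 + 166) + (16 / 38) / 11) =8370659 / 39199933865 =0.00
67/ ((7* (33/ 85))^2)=9.07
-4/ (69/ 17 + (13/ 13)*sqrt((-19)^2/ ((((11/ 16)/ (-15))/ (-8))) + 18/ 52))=447304/ 1735590215 -1156*sqrt(5154068634)/ 5206770645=-0.02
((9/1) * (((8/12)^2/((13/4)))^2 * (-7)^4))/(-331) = -614656/503451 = -1.22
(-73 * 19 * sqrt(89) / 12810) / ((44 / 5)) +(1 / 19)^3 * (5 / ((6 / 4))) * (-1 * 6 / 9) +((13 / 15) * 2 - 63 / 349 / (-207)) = 4295818939 / 2477573685 - 1387 * sqrt(89) / 112728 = 1.62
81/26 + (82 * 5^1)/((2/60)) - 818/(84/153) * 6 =612165/182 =3363.54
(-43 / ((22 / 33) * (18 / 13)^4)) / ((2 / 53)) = -65090519 / 139968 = -465.04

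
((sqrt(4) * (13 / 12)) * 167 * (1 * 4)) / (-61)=-4342 / 183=-23.73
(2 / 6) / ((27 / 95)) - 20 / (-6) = 365 / 81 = 4.51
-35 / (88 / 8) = -35 / 11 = -3.18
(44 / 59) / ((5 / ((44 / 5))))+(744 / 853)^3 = 1809029729872 / 915459453575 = 1.98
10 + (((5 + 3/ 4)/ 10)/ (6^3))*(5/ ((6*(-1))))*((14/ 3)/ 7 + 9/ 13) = 4042301/ 404352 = 10.00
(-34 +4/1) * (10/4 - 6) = 105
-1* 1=-1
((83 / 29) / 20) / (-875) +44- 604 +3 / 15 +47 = -260246083 / 507500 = -512.80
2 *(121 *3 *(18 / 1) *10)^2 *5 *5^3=5336644500000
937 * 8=7496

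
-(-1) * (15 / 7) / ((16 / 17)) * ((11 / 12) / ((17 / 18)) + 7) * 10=20325 / 112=181.47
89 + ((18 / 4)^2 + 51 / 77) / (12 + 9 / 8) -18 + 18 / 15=198873 / 2695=73.79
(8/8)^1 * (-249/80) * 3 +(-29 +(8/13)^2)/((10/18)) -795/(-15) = -7.86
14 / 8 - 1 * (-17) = 75 / 4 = 18.75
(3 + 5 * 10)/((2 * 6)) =53/12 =4.42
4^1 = 4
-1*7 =-7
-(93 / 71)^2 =-8649 / 5041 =-1.72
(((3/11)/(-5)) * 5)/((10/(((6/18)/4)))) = -1/440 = -0.00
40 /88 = 0.45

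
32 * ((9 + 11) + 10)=960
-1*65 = -65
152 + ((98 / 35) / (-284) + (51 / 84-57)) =950237 / 9940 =95.60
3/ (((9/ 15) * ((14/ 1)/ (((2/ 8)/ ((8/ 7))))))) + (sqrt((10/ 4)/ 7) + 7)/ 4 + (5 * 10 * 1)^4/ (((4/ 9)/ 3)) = sqrt(70)/ 56 + 2700000117/ 64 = 42187501.98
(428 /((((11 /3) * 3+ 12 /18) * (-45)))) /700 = -107 /91875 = -0.00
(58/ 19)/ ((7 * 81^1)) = 58/ 10773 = 0.01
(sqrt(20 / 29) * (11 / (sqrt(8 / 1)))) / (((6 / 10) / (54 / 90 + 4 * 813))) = 59631 * sqrt(290) / 58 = 17508.26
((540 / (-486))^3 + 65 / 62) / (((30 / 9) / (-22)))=32153 / 15066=2.13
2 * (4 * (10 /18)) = 4.44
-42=-42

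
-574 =-574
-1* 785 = -785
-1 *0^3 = 0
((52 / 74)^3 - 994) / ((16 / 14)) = -176160271 / 202612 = -869.45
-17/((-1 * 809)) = 0.02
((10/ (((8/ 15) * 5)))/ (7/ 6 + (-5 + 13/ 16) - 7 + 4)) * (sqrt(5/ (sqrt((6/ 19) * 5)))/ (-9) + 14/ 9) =-280/ 289 + 10 * 6^(3/ 4) * 95^(1/ 4)/ 867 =-0.83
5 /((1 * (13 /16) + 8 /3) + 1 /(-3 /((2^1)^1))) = 16 /9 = 1.78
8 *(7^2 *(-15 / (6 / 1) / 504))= -35 / 18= -1.94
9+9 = 18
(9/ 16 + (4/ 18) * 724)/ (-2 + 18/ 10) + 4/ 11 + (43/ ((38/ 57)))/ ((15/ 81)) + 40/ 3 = -3526459/ 7920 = -445.26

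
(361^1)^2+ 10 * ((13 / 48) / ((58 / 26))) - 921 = 90063245 / 696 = 129401.21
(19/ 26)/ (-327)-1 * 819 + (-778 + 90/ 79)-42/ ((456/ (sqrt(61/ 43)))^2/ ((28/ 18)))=-1197986906237059/ 750682593648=-1595.86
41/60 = 0.68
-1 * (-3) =3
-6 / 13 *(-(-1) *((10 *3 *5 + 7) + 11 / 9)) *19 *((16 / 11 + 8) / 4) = -108224 / 33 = -3279.52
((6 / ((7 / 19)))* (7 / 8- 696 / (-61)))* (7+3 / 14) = 34513215 / 23912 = 1443.34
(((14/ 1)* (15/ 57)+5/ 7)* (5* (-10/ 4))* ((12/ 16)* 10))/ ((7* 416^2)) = -16875/ 49573888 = -0.00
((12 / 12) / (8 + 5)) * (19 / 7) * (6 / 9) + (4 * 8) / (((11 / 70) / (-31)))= -18956702 / 3003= -6312.59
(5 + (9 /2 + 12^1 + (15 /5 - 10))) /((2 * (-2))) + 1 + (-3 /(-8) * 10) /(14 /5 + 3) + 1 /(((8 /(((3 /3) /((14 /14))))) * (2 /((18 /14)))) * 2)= -12591 /6496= -1.94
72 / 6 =12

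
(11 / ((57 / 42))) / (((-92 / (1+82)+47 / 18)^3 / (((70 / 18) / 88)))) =4538845206 / 42996453275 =0.11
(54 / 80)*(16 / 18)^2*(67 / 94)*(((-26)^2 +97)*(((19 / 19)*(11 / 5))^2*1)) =1422.23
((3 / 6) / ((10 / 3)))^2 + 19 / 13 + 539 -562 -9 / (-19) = -21.04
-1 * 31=-31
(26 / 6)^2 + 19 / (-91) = 15208 / 819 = 18.57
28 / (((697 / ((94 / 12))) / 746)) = 490868 / 2091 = 234.75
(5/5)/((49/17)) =17/49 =0.35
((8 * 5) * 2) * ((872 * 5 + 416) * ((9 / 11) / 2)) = 1719360 / 11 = 156305.45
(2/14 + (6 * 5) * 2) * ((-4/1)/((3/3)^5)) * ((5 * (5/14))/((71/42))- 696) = 167183.59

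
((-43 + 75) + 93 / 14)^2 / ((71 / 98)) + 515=365811 / 142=2576.13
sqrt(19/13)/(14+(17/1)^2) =sqrt(247)/3939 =0.00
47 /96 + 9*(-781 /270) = -4087 /160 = -25.54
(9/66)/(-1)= -3/22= -0.14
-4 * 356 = -1424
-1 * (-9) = 9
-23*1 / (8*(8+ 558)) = -0.01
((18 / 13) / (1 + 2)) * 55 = 330 / 13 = 25.38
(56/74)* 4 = 3.03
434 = 434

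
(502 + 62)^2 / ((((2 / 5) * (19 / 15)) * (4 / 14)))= 41750100 / 19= 2197373.68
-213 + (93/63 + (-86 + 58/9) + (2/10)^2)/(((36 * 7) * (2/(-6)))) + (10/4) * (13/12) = -55397351/264600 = -209.36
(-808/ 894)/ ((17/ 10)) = -4040/ 7599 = -0.53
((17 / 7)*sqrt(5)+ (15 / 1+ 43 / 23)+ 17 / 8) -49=-5521 / 184+ 17*sqrt(5) / 7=-24.57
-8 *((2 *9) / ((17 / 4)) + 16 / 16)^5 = -44672475592 / 1419857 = -31462.66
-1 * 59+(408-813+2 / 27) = -12526 / 27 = -463.93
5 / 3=1.67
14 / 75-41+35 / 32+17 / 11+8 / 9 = -2952991 / 79200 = -37.29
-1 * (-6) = 6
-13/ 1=-13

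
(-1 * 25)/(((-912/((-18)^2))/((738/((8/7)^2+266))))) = 4068225/165908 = 24.52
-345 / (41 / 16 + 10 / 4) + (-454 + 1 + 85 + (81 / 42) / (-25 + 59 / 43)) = -167533171 / 384048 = -436.23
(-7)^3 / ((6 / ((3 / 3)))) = -343 / 6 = -57.17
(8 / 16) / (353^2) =1 / 249218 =0.00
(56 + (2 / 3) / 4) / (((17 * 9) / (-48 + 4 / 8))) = -32015 / 1836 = -17.44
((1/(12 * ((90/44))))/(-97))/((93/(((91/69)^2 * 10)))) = -0.00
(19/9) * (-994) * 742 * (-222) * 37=38368722056/3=12789574018.67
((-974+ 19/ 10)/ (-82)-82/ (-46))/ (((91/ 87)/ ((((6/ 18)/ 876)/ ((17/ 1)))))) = 7458887/ 25558543920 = 0.00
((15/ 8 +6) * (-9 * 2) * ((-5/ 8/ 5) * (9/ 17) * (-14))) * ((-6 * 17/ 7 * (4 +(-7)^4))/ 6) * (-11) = -134999865/ 16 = -8437491.56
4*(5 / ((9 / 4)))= 8.89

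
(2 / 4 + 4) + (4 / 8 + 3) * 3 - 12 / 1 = 3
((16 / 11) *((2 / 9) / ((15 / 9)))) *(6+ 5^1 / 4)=1.41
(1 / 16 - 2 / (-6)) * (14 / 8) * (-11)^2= 16093 / 192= 83.82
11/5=2.20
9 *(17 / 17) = 9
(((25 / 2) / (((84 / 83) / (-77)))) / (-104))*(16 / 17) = 8.61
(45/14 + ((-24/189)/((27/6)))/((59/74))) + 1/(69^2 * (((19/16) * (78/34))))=27790995497/8742138678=3.18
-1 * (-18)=18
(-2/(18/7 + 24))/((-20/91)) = 637/1860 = 0.34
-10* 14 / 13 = -140 / 13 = -10.77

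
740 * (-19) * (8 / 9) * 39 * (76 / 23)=-111130240 / 69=-1610583.19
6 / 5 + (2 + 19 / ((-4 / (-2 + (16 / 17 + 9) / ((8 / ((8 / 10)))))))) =1085 / 136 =7.98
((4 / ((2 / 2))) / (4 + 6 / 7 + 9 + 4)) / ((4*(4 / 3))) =21 / 500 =0.04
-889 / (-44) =889 / 44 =20.20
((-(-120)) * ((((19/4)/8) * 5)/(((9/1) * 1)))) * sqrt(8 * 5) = 475 * sqrt(10)/6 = 250.35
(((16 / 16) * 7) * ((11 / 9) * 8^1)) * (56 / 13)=34496 / 117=294.84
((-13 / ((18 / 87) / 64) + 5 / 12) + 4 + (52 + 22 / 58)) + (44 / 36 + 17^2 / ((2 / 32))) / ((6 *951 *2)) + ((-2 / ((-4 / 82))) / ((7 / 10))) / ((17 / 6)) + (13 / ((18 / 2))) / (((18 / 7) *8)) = -5590863732371 / 1417781232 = -3943.39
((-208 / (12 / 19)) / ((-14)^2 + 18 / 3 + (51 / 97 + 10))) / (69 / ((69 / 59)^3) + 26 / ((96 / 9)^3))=-131151101952 / 3652761701995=-0.04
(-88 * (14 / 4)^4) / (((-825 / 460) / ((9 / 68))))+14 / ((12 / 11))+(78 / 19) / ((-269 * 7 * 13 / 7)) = 1286825606 / 1303305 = 987.36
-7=-7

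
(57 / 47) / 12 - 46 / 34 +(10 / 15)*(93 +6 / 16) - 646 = -934833 / 1598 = -585.00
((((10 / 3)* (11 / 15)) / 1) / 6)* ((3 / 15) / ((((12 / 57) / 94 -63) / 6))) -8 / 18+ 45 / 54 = 1929703 / 5063130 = 0.38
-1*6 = -6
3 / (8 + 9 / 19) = 57 / 161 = 0.35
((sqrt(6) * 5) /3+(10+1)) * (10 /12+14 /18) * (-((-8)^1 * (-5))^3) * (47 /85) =-95955200 /153-43616000 * sqrt(6) /459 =-859918.40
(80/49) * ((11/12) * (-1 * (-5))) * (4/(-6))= -2200/441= -4.99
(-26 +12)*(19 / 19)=-14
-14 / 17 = -0.82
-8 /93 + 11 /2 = 1007 /186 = 5.41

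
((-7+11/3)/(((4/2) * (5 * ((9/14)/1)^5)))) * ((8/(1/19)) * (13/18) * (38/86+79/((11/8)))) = -14551570517120/754114779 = -19296.23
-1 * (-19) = 19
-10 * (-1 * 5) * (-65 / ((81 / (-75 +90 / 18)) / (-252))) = -6370000 / 9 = -707777.78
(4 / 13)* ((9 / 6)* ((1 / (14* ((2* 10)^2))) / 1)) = 3 / 36400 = 0.00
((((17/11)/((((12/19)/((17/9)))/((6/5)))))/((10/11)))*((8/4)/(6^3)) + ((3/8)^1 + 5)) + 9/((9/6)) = 1111141/97200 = 11.43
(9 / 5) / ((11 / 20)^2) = 720 / 121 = 5.95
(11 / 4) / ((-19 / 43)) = -473 / 76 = -6.22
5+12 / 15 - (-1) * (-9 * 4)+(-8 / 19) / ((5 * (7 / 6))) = -20131 / 665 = -30.27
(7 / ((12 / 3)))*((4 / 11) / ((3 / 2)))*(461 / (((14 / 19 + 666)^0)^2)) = 6454 / 33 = 195.58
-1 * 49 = -49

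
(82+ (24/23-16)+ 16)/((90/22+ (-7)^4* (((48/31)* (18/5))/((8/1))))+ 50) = 3256550/67726099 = 0.05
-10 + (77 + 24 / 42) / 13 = -367 / 91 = -4.03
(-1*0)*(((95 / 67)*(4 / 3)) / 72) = 0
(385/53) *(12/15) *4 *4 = 4928/53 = 92.98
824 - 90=734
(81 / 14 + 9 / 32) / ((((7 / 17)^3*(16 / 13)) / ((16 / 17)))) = 5105763 / 76832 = 66.45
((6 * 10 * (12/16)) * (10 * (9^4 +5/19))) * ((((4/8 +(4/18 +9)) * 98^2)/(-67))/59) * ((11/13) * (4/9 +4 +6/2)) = -439311404.04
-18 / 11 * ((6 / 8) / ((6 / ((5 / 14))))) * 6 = -135 / 308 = -0.44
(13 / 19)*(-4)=-52 / 19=-2.74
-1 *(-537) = 537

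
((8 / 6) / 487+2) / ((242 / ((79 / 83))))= 10507 / 1333893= 0.01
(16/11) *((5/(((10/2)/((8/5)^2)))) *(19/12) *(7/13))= 34048/10725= 3.17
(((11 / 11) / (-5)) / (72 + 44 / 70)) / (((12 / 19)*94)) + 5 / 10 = 1433555 / 2867376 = 0.50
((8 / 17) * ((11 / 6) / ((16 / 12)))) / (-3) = -11 / 51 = -0.22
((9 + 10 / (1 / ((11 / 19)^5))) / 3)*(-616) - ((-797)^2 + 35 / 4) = -18933222694751 / 29713188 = -637199.30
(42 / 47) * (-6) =-252 / 47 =-5.36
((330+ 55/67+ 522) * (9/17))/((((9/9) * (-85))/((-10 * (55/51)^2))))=345690950/5595907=61.78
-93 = -93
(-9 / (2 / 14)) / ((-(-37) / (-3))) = 189 / 37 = 5.11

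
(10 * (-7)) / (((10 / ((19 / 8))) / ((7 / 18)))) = -931 / 144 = -6.47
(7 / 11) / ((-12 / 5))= -35 / 132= -0.27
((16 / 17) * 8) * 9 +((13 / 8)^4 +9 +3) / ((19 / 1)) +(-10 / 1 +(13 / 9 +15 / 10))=734758313 / 11907072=61.71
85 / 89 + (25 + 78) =9252 / 89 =103.96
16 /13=1.23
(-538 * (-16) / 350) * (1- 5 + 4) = 0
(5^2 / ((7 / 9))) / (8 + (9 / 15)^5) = 703125 / 176701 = 3.98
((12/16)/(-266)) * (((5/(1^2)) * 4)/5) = -3/266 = -0.01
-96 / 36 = -8 / 3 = -2.67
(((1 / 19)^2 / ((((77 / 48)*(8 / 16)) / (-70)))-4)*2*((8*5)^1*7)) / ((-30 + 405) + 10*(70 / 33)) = -5659584 / 944015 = -6.00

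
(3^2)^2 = 81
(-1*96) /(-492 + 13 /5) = 480 /2447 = 0.20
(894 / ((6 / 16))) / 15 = 2384 / 15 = 158.93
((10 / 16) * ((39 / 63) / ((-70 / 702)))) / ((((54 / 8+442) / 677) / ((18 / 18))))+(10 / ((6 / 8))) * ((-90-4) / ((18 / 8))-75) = -7423058759 / 4749570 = -1562.89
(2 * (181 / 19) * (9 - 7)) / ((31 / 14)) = 10136 / 589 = 17.21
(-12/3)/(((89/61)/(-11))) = 2684/89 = 30.16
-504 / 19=-26.53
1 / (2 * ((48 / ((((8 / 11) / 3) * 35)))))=35 / 396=0.09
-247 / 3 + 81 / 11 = -2474 / 33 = -74.97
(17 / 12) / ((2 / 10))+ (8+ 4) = 19.08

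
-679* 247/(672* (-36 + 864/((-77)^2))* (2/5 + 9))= 142052911/191832192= 0.74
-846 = -846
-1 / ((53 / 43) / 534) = -22962 / 53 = -433.25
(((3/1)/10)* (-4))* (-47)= 282/5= 56.40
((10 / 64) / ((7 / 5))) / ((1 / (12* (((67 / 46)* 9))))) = 45225 / 2576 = 17.56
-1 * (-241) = 241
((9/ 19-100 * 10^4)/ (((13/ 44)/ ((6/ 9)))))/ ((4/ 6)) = -835999604/ 247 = -3384613.78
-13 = -13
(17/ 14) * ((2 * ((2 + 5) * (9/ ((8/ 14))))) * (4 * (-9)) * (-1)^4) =-9639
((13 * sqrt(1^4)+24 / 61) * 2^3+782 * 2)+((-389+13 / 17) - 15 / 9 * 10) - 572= 2159798 / 3111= 694.25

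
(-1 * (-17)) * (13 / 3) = 221 / 3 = 73.67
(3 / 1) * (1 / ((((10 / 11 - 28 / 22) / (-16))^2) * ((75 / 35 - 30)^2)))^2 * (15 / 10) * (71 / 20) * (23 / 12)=459239327624 / 2409834375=190.57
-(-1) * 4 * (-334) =-1336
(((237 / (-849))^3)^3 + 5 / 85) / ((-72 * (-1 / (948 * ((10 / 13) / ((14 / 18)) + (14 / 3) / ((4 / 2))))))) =417067451535637151714367670 / 162110349783154058669388369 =2.57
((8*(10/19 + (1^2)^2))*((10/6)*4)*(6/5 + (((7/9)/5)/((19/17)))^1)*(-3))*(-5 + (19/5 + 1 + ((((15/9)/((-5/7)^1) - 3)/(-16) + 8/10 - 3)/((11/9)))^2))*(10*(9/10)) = -1370914912/218405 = -6276.94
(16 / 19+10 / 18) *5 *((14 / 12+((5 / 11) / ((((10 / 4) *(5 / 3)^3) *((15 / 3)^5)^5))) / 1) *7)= 4798956215381622314995177 / 84087252616882324218750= 57.07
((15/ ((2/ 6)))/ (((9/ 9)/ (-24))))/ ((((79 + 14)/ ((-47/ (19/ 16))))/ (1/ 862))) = 135360/ 253859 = 0.53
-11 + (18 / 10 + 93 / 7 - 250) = -8607 / 35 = -245.91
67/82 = 0.82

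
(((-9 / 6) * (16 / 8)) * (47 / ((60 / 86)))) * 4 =-4042 / 5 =-808.40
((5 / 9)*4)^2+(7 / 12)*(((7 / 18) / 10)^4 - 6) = 18118096807 / 12597120000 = 1.44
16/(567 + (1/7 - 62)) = 7/221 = 0.03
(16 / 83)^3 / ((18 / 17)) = 34816 / 5146083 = 0.01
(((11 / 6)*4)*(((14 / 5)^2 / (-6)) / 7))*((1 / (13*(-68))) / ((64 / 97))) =7469 / 3182400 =0.00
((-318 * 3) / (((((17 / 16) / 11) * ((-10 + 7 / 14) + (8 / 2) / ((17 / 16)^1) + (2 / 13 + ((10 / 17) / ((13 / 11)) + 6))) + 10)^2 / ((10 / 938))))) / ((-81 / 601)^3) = 481838294381357056 / 11804322479242545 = 40.82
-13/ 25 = -0.52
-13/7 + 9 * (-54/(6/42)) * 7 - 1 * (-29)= -166508/7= -23786.86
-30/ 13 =-2.31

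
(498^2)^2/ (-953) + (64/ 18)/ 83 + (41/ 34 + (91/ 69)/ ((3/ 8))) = -35928963933862931/ 556698762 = -64539327.88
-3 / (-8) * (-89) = -267 / 8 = -33.38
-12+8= -4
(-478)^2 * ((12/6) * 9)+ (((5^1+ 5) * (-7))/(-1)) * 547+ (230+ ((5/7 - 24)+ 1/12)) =348701539/84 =4151208.80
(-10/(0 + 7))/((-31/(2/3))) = 0.03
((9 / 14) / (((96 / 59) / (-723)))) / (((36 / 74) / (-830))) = 218332745 / 448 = 487349.88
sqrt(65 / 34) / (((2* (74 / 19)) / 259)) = 133* sqrt(2210) / 136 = 45.97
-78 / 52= -3 / 2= -1.50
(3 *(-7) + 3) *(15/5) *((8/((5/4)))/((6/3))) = -864/5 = -172.80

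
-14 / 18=-7 / 9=-0.78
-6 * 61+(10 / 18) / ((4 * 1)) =-13171 / 36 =-365.86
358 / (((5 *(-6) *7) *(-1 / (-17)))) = -3043 / 105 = -28.98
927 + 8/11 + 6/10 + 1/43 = 2195549/2365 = 928.35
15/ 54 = 5/ 18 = 0.28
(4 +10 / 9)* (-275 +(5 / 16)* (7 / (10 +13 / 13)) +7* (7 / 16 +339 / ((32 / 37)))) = 6671219 / 528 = 12634.88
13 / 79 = 0.16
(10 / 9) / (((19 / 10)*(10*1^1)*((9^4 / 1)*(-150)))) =-0.00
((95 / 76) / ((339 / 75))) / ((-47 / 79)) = -0.46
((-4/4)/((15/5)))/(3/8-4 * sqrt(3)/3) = 24/997+256 * sqrt(3)/2991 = 0.17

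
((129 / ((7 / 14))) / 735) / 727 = 86 / 178115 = 0.00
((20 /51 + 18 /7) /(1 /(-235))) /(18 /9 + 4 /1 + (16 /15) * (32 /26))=-351325 /3689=-95.24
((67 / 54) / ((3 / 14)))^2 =219961 / 6561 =33.53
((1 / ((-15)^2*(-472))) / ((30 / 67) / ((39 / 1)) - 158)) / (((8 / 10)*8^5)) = 871 / 383096444682240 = 0.00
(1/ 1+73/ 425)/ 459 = 166/ 65025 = 0.00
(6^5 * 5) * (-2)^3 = -311040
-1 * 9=-9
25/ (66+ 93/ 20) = 500/ 1413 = 0.35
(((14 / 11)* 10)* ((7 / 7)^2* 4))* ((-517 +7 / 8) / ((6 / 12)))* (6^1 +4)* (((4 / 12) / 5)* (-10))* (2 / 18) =38926.60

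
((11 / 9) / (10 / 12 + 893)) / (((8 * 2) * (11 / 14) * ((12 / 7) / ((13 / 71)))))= 637 / 54831312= 0.00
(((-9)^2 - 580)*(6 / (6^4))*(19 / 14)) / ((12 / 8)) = -9481 / 4536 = -2.09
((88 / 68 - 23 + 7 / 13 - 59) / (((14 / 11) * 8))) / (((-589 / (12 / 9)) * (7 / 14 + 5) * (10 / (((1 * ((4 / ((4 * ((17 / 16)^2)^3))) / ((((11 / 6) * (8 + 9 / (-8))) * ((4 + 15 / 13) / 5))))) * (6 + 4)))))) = 339705069568 / 1959376601364479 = 0.00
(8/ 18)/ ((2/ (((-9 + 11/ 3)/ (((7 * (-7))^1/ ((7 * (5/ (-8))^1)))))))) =-20/ 189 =-0.11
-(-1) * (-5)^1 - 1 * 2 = -7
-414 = -414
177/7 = 25.29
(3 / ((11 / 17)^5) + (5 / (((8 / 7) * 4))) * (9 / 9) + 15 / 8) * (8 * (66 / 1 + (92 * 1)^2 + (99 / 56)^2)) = 4056961649792077 / 2020223744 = 2008174.42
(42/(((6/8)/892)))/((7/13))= 92768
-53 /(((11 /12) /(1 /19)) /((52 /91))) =-2544 /1463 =-1.74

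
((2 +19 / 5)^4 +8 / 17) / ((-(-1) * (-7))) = -12028777 / 74375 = -161.73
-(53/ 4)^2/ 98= -2809/ 1568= -1.79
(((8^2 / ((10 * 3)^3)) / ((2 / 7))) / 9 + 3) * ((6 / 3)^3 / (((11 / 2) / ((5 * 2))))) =2916896 / 66825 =43.65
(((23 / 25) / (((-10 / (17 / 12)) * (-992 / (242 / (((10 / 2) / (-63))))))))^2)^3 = 961808331326683615269280715690364681 / 232653764952064000000000000000000000000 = 0.00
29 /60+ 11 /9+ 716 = 129187 /180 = 717.71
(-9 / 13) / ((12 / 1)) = -3 / 52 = -0.06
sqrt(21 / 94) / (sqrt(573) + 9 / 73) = -219 * sqrt(1974) / 95674328 + 5329 * sqrt(125678) / 95674328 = 0.02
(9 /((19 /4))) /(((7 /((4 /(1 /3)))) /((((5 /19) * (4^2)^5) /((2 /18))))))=20384317440 /2527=8066607.61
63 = 63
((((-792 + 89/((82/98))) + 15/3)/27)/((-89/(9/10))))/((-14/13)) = -60463/255430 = -0.24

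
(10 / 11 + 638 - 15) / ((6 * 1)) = 6863 / 66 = 103.98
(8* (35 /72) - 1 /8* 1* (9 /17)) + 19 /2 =16307 /1224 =13.32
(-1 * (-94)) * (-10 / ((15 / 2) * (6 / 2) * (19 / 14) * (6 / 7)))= -18424 / 513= -35.91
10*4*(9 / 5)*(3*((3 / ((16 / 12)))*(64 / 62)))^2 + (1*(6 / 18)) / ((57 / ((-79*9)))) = 63749489 / 18259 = 3491.40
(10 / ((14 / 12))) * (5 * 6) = 257.14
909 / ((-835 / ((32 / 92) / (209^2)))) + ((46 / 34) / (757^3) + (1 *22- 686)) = -4107821168947130647437 / 6186477583341219505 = -664.00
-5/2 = -2.50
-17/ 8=-2.12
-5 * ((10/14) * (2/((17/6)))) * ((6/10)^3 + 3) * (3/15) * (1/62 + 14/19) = -2139444/1752275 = -1.22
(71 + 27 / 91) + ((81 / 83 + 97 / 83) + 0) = 554702 / 7553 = 73.44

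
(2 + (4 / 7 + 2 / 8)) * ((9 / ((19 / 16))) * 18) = 51192 / 133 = 384.90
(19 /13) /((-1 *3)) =-19 /39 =-0.49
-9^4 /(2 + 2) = -6561 /4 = -1640.25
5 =5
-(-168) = 168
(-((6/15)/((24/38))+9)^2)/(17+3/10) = -83521/15570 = -5.36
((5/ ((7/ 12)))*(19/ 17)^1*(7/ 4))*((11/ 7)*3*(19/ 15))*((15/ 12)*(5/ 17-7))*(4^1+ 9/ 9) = -4195.76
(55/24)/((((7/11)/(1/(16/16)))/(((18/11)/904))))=165/25312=0.01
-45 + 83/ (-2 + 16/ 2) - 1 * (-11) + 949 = 5573/ 6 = 928.83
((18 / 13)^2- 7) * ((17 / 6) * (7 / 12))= -102221 / 12168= -8.40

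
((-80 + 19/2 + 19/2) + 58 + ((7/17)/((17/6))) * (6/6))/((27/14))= -3850/2601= -1.48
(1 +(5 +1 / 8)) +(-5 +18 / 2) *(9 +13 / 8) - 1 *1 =381 / 8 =47.62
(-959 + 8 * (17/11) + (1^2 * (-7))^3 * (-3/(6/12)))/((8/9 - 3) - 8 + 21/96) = -112.35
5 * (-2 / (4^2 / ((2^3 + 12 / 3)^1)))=-15 / 2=-7.50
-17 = -17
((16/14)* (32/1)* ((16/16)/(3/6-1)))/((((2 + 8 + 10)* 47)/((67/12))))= -2144/4935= -0.43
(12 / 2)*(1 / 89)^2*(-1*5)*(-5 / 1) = 150 / 7921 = 0.02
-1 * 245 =-245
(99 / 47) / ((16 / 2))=99 / 376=0.26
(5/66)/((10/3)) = 1/44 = 0.02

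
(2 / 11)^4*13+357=5227045 / 14641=357.01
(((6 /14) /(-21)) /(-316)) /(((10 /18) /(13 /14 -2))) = -0.00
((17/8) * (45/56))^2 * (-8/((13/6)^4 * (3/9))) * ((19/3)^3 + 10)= -838.44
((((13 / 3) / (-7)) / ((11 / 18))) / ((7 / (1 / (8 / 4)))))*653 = -25467 / 539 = -47.25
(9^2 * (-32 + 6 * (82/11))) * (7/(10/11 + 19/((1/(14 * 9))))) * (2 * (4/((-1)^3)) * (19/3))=-502740/3293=-152.67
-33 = -33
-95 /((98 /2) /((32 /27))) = -2.30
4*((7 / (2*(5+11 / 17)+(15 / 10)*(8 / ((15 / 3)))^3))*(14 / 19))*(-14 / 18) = -728875 / 792072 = -0.92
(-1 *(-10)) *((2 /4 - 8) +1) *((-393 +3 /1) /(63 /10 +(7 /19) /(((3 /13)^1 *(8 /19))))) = 3042000 /1211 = 2511.97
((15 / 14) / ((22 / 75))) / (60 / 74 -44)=-41625 / 492184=-0.08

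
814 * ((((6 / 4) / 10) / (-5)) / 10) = -1221 / 500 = -2.44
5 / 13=0.38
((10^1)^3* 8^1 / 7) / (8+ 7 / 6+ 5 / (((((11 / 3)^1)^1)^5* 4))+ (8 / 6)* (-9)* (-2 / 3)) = 15460896000 / 232261057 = 66.57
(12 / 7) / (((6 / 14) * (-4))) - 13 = -14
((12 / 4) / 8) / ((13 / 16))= 0.46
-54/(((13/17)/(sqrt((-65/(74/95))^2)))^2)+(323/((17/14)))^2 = -1566821947/2738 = -572250.53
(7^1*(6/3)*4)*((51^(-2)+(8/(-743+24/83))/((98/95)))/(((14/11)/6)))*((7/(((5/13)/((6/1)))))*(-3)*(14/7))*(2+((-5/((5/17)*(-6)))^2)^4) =15771597277851021893/2181888281160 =7228416.51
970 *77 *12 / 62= 448140 / 31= 14456.13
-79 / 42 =-1.88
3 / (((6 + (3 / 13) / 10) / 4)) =520 / 261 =1.99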